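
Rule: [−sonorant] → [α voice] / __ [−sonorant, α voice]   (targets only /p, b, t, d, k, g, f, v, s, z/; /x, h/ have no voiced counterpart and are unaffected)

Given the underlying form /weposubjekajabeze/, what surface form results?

weposubjekajabeze

No segment of /weposubjekajabeze/ meets the structural description of the rule, so the form surfaces unchanged.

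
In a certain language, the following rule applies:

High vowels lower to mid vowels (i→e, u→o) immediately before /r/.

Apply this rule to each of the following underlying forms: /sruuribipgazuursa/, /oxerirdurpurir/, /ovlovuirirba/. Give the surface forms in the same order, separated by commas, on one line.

/sruuribipgazuursa/: /u/ is a high vowel immediately before /r/, so it lowers to [o]. /u/ is a high vowel immediately before /r/, so it lowers to [o]. → [sruoribipgazuorsa].
/oxerirdurpurir/: /i/ is a high vowel immediately before /r/, so it lowers to [e]. /u/ is a high vowel immediately before /r/, so it lowers to [o]. /u/ is a high vowel immediately before /r/, so it lowers to [o]. /i/ is a high vowel immediately before /r/, so it lowers to [e]. → [oxererdorporer].
/ovlovuirirba/: /i/ is a high vowel immediately before /r/, so it lowers to [e]. /i/ is a high vowel immediately before /r/, so it lowers to [e]. → [ovlovuererba].

sruoribipgazuorsa, oxererdorporer, ovlovuererba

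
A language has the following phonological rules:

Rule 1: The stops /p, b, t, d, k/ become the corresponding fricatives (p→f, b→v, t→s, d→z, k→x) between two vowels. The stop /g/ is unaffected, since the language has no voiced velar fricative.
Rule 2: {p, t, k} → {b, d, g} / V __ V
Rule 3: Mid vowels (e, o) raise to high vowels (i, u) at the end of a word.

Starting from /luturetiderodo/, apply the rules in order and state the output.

Rule 1 (intervocalic spirantization): /t/ is a stop between vowels /u/ and /u/, so it spirantizes to the fricative [s]. /t/ is a stop between vowels /e/ and /i/, so it spirantizes to the fricative [s]. /d/ is a stop between vowels /i/ and /e/, so it spirantizes to the fricative [z]. /d/ is a stop between vowels /o/ and /o/, so it spirantizes to the fricative [z]. /luturetiderodo/ → lusuresizerozo.
Rule 2 (intervocalic voicing): no segment meets the environment; /lusuresizerozo/ is unchanged.
Rule 3 (final vowel raising): /o/ is a mid vowel in word-final position, so it raises to [u]. /lusuresizerozo/ → lusuresizerozu.

lusuresizerozu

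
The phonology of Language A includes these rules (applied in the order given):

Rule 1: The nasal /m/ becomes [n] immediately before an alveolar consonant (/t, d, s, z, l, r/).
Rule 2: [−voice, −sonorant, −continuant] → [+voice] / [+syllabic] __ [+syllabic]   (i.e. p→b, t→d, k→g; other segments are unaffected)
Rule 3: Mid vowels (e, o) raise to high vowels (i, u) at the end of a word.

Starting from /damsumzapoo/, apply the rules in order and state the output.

Rule 1 (nasal place assimilation): /m/ precedes the alveolar consonant /s/, so it assimilates in place to [n]. /m/ precedes the alveolar consonant /z/, so it assimilates in place to [n]. /damsumzapoo/ → dansunzapoo.
Rule 2 (intervocalic voicing): /p/ is a voiceless stop between vowels /a/ and /o/, so it voices to [b]. /dansunzapoo/ → dansunzaboo.
Rule 3 (final vowel raising): /o/ is a mid vowel in word-final position, so it raises to [u]. /dansunzaboo/ → dansunzabou.

dansunzabou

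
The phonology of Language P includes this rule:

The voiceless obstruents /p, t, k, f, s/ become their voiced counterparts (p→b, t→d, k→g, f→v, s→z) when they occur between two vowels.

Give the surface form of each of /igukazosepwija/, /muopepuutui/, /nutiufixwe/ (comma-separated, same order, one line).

igugazozepwija, muobebuudui, nudiuvixwe

/igukazosepwija/: /k/ is a voiceless obstruent between vowels /u/ and /a/, so it voices to [g]. /s/ is a voiceless obstruent between vowels /o/ and /e/, so it voices to [z]. → [igugazozepwija].
/muopepuutui/: /p/ is a voiceless obstruent between vowels /o/ and /e/, so it voices to [b]. /p/ is a voiceless obstruent between vowels /e/ and /u/, so it voices to [b]. /t/ is a voiceless obstruent between vowels /u/ and /u/, so it voices to [d]. → [muobebuudui].
/nutiufixwe/: /t/ is a voiceless obstruent between vowels /u/ and /i/, so it voices to [d]. /f/ is a voiceless obstruent between vowels /u/ and /i/, so it voices to [v]. → [nudiuvixwe].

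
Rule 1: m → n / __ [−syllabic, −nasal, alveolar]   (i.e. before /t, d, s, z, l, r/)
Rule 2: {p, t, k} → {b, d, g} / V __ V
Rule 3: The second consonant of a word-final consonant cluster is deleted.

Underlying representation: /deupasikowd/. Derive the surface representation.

deubasigow

Rule 1 (nasal place assimilation): no segment meets the environment; /deupasikowd/ is unchanged.
Rule 2 (intervocalic voicing): /p/ is a voiceless stop between vowels /u/ and /a/, so it voices to [b]. /k/ is a voiceless stop between vowels /i/ and /o/, so it voices to [g]. /deupasikowd/ → deubasigowd.
Rule 3 (final cluster simplification): /d/ is the second consonant of a word-final cluster /wd/, so it deletes. /deubasigowd/ → deubasigow.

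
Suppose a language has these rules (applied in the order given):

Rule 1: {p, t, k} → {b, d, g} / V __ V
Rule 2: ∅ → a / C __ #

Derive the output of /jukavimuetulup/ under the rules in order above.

jugavimuedulupa

Rule 1 (intervocalic voicing): /k/ is a voiceless stop between vowels /u/ and /a/, so it voices to [g]. /t/ is a voiceless stop between vowels /e/ and /u/, so it voices to [d]. /jukavimuetulup/ → jugavimuedulup.
Rule 2 (final a-epenthesis): the form ends in the consonant /p/, so [a] is inserted word-finally. /jugavimuedulup/ → jugavimuedulupa.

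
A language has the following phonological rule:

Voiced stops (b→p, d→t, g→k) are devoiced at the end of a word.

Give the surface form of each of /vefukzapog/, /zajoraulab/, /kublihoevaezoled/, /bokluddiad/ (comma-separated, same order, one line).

/vefukzapog/: /g/ is a voiced stop in word-final position, so it devoices to [k]. → [vefukzapok].
/zajoraulab/: /b/ is a voiced stop in word-final position, so it devoices to [p]. → [zajoraulap].
/kublihoevaezoled/: /d/ is a voiced stop in word-final position, so it devoices to [t]. → [kublihoevaezolet].
/bokluddiad/: /d/ is a voiced stop in word-final position, so it devoices to [t]. → [bokluddiat].

vefukzapok, zajoraulap, kublihoevaezolet, bokluddiat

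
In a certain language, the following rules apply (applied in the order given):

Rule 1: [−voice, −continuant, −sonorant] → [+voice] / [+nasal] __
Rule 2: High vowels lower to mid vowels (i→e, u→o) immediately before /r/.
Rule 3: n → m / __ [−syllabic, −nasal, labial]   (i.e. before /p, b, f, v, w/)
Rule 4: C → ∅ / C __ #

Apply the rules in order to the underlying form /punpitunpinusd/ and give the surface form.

pumbitumbinus

Rule 1 (post-nasal voicing): /p/ is a voiceless stop immediately after the nasal /n/, so it voices to [b]. /p/ is a voiceless stop immediately after the nasal /n/, so it voices to [b]. /punpitunpinusd/ → punbitunbinusd.
Rule 2 (pre-rhotic lowering): no segment meets the environment; /punbitunbinusd/ is unchanged.
Rule 3 (nasal place assimilation): /n/ precedes the labial consonant /b/, so it assimilates in place to [m]. /n/ precedes the labial consonant /b/, so it assimilates in place to [m]. /punbitunbinusd/ → pumbitumbinusd.
Rule 4 (final cluster simplification): /d/ is the second consonant of a word-final cluster /sd/, so it deletes. /pumbitumbinusd/ → pumbitumbinus.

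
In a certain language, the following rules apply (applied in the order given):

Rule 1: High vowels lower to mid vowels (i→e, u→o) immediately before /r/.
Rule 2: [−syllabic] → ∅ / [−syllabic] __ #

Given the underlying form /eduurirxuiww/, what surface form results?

eduorerxuiw

Rule 1 (pre-rhotic lowering): /u/ is a high vowel immediately before /r/, so it lowers to [o]. /i/ is a high vowel immediately before /r/, so it lowers to [e]. /eduurirxuiww/ → eduorerxuiww.
Rule 2 (final cluster simplification): /w/ is the second consonant of a word-final cluster /ww/, so it deletes. /eduorerxuiww/ → eduorerxuiw.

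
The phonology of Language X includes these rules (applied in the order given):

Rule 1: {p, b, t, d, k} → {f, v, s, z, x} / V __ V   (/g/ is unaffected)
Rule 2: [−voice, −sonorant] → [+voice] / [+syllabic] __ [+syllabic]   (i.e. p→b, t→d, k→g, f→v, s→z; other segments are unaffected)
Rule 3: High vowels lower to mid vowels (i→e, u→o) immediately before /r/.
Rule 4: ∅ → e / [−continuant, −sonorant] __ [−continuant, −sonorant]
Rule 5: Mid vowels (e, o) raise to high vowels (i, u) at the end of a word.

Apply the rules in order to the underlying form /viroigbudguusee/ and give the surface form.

veroigebudeguuzei

Rule 1 (intervocalic spirantization): no segment meets the environment; /viroigbudguusee/ is unchanged.
Rule 2 (intervocalic voicing): /s/ is a voiceless obstruent between vowels /u/ and /e/, so it voices to [z]. /viroigbudguusee/ → viroigbudguuzee.
Rule 3 (pre-rhotic lowering): /i/ is a high vowel immediately before /r/, so it lowers to [e]. /viroigbudguuzee/ → veroigbudguuzee.
Rule 4 (stop-cluster e-epenthesis): /g/ and /b/ form a stop–stop cluster, so [e] is inserted between them. /d/ and /g/ form a stop–stop cluster, so [e] is inserted between them. /veroigbudguuzee/ → veroigebudeguuzee.
Rule 5 (final vowel raising): /e/ is a mid vowel in word-final position, so it raises to [i]. /veroigebudeguuzee/ → veroigebudeguuzei.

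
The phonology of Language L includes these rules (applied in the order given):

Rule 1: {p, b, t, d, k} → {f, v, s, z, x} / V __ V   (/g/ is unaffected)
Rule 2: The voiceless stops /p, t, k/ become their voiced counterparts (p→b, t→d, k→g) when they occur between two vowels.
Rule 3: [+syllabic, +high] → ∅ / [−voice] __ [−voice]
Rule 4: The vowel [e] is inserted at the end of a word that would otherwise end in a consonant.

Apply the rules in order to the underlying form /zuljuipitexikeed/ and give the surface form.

zuljuifsexxeede

Rule 1 (intervocalic spirantization): /p/ is a stop between vowels /i/ and /i/, so it spirantizes to the fricative [f]. /t/ is a stop between vowels /i/ and /e/, so it spirantizes to the fricative [s]. /k/ is a stop between vowels /i/ and /e/, so it spirantizes to the fricative [x]. /zuljuipitexikeed/ → zuljuifisexixeed.
Rule 2 (intervocalic voicing): no segment meets the environment; /zuljuifisexixeed/ is unchanged.
Rule 3 (high vowel syncope): /i/ is a high vowel flanked by voiceless consonants /f/ and /s/, so it deletes. /i/ is a high vowel flanked by voiceless consonants /x/ and /x/, so it deletes. /zuljuifisexixeed/ → zuljuifsexxeed.
Rule 4 (final e-epenthesis): the form ends in the consonant /d/, so [e] is inserted word-finally. /zuljuifsexxeed/ → zuljuifsexxeede.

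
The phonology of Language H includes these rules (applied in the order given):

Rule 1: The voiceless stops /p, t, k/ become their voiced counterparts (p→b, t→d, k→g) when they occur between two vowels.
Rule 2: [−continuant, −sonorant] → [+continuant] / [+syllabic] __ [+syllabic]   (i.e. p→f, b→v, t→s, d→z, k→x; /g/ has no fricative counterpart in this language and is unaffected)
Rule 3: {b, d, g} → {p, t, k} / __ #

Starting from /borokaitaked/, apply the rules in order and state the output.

Rule 1 (intervocalic voicing): /k/ is a voiceless stop between vowels /o/ and /a/, so it voices to [g]. /t/ is a voiceless stop between vowels /i/ and /a/, so it voices to [d]. /k/ is a voiceless stop between vowels /a/ and /e/, so it voices to [g]. /borokaitaked/ → borogaidaged.
Rule 2 (intervocalic spirantization): /d/ is a stop between vowels /i/ and /a/, so it spirantizes to the fricative [z]. /borogaidaged/ → borogaizaged.
Rule 3 (final devoicing): /d/ is a voiced stop in word-final position, so it devoices to [t]. /borogaizaged/ → borogaizaget.

borogaizaget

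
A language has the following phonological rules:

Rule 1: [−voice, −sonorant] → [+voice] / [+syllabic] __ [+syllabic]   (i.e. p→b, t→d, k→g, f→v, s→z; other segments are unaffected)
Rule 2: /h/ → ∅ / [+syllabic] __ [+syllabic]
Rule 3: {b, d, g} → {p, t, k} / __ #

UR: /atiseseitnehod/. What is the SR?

adizezeitneot

Rule 1 (intervocalic voicing): /t/ is a voiceless obstruent between vowels /a/ and /i/, so it voices to [d]. /s/ is a voiceless obstruent between vowels /i/ and /e/, so it voices to [z]. /s/ is a voiceless obstruent between vowels /e/ and /e/, so it voices to [z]. /atiseseitnehod/ → adizezeitnehod.
Rule 2 (intervocalic h-deletion): /h/ occurs between vowels /e/ and /o/, so it deletes. /adizezeitnehod/ → adizezeitneod.
Rule 3 (final devoicing): /d/ is a voiced stop in word-final position, so it devoices to [t]. /adizezeitneod/ → adizezeitneot.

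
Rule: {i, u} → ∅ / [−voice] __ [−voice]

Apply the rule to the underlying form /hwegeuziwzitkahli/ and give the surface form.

hwegeuziwzitkahli

No segment of /hwegeuziwzitkahli/ meets the structural description of the rule, so the form surfaces unchanged.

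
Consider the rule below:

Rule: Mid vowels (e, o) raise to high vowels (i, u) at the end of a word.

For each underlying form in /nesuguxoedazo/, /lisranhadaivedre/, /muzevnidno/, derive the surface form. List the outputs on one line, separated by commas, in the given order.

nesuguxoedazu, lisranhadaivedri, muzevnidnu

/nesuguxoedazo/: /o/ is a mid vowel in word-final position, so it raises to [u]. → [nesuguxoedazu].
/lisranhadaivedre/: /e/ is a mid vowel in word-final position, so it raises to [i]. → [lisranhadaivedri].
/muzevnidno/: /o/ is a mid vowel in word-final position, so it raises to [u]. → [muzevnidnu].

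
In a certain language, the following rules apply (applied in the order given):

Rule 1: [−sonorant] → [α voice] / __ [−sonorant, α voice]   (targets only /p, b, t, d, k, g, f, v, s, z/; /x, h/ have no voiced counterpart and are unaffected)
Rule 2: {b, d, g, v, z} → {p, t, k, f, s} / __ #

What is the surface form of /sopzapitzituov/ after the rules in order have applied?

Rule 1 (regressive voicing assimilation): /p/ precedes the voiced obstruent /z/, so it voices to [b] by assimilation. /t/ precedes the voiced obstruent /z/, so it voices to [d] by assimilation. /sopzapitzituov/ → sobzapidzituov.
Rule 2 (final devoicing): /v/ is a voiced obstruent in word-final position, so it devoices to [f]. /sobzapidzituov/ → sobzapidzituof.

sobzapidzituof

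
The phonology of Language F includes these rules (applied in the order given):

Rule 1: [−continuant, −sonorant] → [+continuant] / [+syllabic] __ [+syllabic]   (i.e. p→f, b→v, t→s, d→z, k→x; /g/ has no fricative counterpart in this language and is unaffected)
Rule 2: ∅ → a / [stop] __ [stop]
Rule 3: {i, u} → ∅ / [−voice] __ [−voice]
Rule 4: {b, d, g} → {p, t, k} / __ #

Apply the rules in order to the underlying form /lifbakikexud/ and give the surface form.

lifbaxxexut

Rule 1 (intervocalic spirantization): /k/ is a stop between vowels /a/ and /i/, so it spirantizes to the fricative [x]. /k/ is a stop between vowels /i/ and /e/, so it spirantizes to the fricative [x]. /lifbakikexud/ → lifbaxixexud.
Rule 2 (stop-cluster a-epenthesis): no segment meets the environment; /lifbaxixexud/ is unchanged.
Rule 3 (high vowel syncope): /i/ is a high vowel flanked by voiceless consonants /x/ and /x/, so it deletes. /lifbaxixexud/ → lifbaxxexud.
Rule 4 (final devoicing): /d/ is a voiced stop in word-final position, so it devoices to [t]. /lifbaxxexud/ → lifbaxxexut.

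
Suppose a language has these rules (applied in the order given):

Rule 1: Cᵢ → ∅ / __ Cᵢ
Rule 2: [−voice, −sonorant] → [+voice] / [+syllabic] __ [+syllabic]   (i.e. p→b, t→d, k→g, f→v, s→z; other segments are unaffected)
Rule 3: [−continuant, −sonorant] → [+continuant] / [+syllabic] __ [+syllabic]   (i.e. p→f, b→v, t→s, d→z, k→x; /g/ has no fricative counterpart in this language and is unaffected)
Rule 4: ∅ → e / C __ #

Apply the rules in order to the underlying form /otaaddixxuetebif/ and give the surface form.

ozaazixuezevife

Rule 1 (degemination): /dd/ is a geminate; the first /d/ deletes. /xx/ is a geminate; the first /x/ deletes. /otaaddixxuetebif/ → otaadixuetebif.
Rule 2 (intervocalic voicing): /t/ is a voiceless obstruent between vowels /o/ and /a/, so it voices to [d]. /t/ is a voiceless obstruent between vowels /e/ and /e/, so it voices to [d]. /otaadixuetebif/ → odaadixuedebif.
Rule 3 (intervocalic spirantization): /d/ is a stop between vowels /o/ and /a/, so it spirantizes to the fricative [z]. /d/ is a stop between vowels /a/ and /i/, so it spirantizes to the fricative [z]. /d/ is a stop between vowels /e/ and /e/, so it spirantizes to the fricative [z]. /b/ is a stop between vowels /e/ and /i/, so it spirantizes to the fricative [v]. /odaadixuedebif/ → ozaazixuezevif.
Rule 4 (final e-epenthesis): the form ends in the consonant /f/, so [e] is inserted word-finally. /ozaazixuezevif/ → ozaazixuezevife.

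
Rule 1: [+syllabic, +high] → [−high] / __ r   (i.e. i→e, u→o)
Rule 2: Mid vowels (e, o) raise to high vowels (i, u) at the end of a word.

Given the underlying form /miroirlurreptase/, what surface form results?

meroerlorreptasi

Rule 1 (pre-rhotic lowering): /i/ is a high vowel immediately before /r/, so it lowers to [e]. /i/ is a high vowel immediately before /r/, so it lowers to [e]. /u/ is a high vowel immediately before /r/, so it lowers to [o]. /miroirlurreptase/ → meroerlorreptase.
Rule 2 (final vowel raising): /e/ is a mid vowel in word-final position, so it raises to [i]. /meroerlorreptase/ → meroerlorreptasi.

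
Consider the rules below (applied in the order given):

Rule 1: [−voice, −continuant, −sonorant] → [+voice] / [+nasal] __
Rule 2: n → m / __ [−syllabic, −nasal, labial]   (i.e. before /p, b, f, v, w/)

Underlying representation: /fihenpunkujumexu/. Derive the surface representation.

fihembungujumexu

Rule 1 (post-nasal voicing): /p/ is a voiceless stop immediately after the nasal /n/, so it voices to [b]. /k/ is a voiceless stop immediately after the nasal /n/, so it voices to [g]. /fihenpunkujumexu/ → fihenbungujumexu.
Rule 2 (nasal place assimilation): /n/ precedes the labial consonant /b/, so it assimilates in place to [m]. /fihenbungujumexu/ → fihembungujumexu.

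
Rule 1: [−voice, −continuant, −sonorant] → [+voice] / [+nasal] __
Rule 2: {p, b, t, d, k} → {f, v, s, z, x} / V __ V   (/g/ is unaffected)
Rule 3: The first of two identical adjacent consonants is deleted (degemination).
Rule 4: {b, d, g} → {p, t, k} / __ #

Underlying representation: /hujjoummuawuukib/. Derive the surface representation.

Rule 1 (post-nasal voicing): no segment meets the environment; /hujjoummuawuukib/ is unchanged.
Rule 2 (intervocalic spirantization): /k/ is a stop between vowels /u/ and /i/, so it spirantizes to the fricative [x]. /hujjoummuawuukib/ → hujjoummuawuuxib.
Rule 3 (degemination): /jj/ is a geminate; the first /j/ deletes. /mm/ is a geminate; the first /m/ deletes. /hujjoummuawuuxib/ → hujoumuawuuxib.
Rule 4 (final devoicing): /b/ is a voiced stop in word-final position, so it devoices to [p]. /hujoumuawuuxib/ → hujoumuawuuxip.

hujoumuawuuxip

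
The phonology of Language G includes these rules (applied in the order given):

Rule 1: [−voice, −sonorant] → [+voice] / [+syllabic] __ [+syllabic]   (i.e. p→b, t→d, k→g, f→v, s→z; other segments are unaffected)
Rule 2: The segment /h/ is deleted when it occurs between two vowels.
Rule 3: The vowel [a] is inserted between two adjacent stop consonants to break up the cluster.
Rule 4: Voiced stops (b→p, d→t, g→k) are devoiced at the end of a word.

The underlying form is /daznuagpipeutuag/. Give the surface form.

daznuagapibeuduak

Rule 1 (intervocalic voicing): /p/ is a voiceless obstruent between vowels /i/ and /e/, so it voices to [b]. /t/ is a voiceless obstruent between vowels /u/ and /u/, so it voices to [d]. /daznuagpipeutuag/ → daznuagpibeuduag.
Rule 2 (intervocalic h-deletion): no segment meets the environment; /daznuagpibeuduag/ is unchanged.
Rule 3 (stop-cluster a-epenthesis): /g/ and /p/ form a stop–stop cluster, so [a] is inserted between them. /daznuagpibeuduag/ → daznuagapibeuduag.
Rule 4 (final devoicing): /g/ is a voiced stop in word-final position, so it devoices to [k]. /daznuagapibeuduag/ → daznuagapibeuduak.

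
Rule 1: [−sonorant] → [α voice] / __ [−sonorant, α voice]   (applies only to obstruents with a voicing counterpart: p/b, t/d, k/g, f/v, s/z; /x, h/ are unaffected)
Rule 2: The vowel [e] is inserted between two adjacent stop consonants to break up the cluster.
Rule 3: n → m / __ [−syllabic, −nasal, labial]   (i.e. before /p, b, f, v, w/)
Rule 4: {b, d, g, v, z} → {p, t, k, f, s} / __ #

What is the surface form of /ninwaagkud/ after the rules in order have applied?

nimwaakekut

Rule 1 (regressive voicing assimilation): /g/ precedes the voiceless obstruent /k/, so it devoices to [k] by assimilation. /ninwaagkud/ → ninwaakkud.
Rule 2 (stop-cluster e-epenthesis): /k/ and /k/ form a stop–stop cluster, so [e] is inserted between them. /ninwaakkud/ → ninwaakekud.
Rule 3 (nasal place assimilation): /n/ precedes the labial consonant /w/, so it assimilates in place to [m]. /ninwaakekud/ → nimwaakekud.
Rule 4 (final devoicing): /d/ is a voiced obstruent in word-final position, so it devoices to [t]. /nimwaakekud/ → nimwaakekut.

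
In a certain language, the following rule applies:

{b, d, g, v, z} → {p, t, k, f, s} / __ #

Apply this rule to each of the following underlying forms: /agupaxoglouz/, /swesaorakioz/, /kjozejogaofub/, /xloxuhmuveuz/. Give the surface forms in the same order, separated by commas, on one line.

/agupaxoglouz/: /z/ is a voiced obstruent in word-final position, so it devoices to [s]. → [agupaxoglous].
/swesaorakioz/: /z/ is a voiced obstruent in word-final position, so it devoices to [s]. → [swesaorakios].
/kjozejogaofub/: /b/ is a voiced obstruent in word-final position, so it devoices to [p]. → [kjozejogaofup].
/xloxuhmuveuz/: /z/ is a voiced obstruent in word-final position, so it devoices to [s]. → [xloxuhmuveus].

agupaxoglous, swesaorakios, kjozejogaofup, xloxuhmuveus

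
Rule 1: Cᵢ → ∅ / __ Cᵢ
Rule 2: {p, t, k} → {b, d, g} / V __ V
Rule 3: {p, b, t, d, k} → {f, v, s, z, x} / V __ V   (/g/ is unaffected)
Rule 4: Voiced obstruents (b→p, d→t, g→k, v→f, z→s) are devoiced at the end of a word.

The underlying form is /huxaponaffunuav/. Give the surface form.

Rule 1 (degemination): /ff/ is a geminate; the first /f/ deletes. /huxaponaffunuav/ → huxaponafunuav.
Rule 2 (intervocalic voicing): /p/ is a voiceless stop between vowels /a/ and /o/, so it voices to [b]. /huxaponafunuav/ → huxabonafunuav.
Rule 3 (intervocalic spirantization): /b/ is a stop between vowels /a/ and /o/, so it spirantizes to the fricative [v]. /huxabonafunuav/ → huxavonafunuav.
Rule 4 (final devoicing): /v/ is a voiced obstruent in word-final position, so it devoices to [f]. /huxavonafunuav/ → huxavonafunuaf.

huxavonafunuaf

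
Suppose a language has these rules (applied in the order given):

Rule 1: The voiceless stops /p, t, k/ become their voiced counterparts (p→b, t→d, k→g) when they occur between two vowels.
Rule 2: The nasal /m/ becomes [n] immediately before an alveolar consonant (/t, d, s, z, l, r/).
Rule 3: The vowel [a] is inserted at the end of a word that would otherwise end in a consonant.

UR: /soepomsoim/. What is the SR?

Rule 1 (intervocalic voicing): /p/ is a voiceless stop between vowels /e/ and /o/, so it voices to [b]. /soepomsoim/ → soebomsoim.
Rule 2 (nasal place assimilation): /m/ precedes the alveolar consonant /s/, so it assimilates in place to [n]. /soebomsoim/ → soebonsoim.
Rule 3 (final a-epenthesis): the form ends in the consonant /m/, so [a] is inserted word-finally. /soebonsoim/ → soebonsoima.

soebonsoima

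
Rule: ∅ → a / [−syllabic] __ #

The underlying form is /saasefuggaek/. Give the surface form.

saasefuggaeka

the form ends in the consonant /k/, so [a] is inserted word-finally.
Surface form: [saasefuggaeka].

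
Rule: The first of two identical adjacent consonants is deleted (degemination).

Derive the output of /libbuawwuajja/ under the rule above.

libuawuaja

/bb/ is a geminate; the first /b/ deletes.
/ww/ is a geminate; the first /w/ deletes.
/jj/ is a geminate; the first /j/ deletes.
The other instances of /l/, /b/, /w/, /j/ do not occur in the required environment and remain unchanged.
Surface form: [libuawuaja].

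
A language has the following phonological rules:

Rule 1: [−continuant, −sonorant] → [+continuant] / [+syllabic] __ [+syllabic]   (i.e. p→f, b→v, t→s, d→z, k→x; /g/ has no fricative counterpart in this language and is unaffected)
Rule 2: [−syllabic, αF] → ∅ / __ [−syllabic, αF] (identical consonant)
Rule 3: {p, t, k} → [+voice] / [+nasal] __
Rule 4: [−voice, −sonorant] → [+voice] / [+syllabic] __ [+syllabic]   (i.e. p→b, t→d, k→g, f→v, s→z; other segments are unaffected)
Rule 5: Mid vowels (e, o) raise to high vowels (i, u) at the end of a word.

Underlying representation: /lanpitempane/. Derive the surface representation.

lanbizembani

Rule 1 (intervocalic spirantization): /t/ is a stop between vowels /i/ and /e/, so it spirantizes to the fricative [s]. /lanpitempane/ → lanpisempane.
Rule 2 (degemination): no segment meets the environment; /lanpisempane/ is unchanged.
Rule 3 (post-nasal voicing): /p/ is a voiceless stop immediately after the nasal /n/, so it voices to [b]. /p/ is a voiceless stop immediately after the nasal /m/, so it voices to [b]. /lanpisempane/ → lanbisembane.
Rule 4 (intervocalic voicing): /s/ is a voiceless obstruent between vowels /i/ and /e/, so it voices to [z]. /lanbisembane/ → lanbizembane.
Rule 5 (final vowel raising): /e/ is a mid vowel in word-final position, so it raises to [i]. /lanbizembane/ → lanbizembani.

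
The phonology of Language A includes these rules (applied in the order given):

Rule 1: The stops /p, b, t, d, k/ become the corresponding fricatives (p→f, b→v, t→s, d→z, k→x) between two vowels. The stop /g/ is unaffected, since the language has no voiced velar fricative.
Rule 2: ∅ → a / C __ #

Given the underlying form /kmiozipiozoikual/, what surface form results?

Rule 1 (intervocalic spirantization): /p/ is a stop between vowels /i/ and /i/, so it spirantizes to the fricative [f]. /k/ is a stop between vowels /i/ and /u/, so it spirantizes to the fricative [x]. /kmiozipiozoikual/ → kmiozifiozoixual.
Rule 2 (final a-epenthesis): the form ends in the consonant /l/, so [a] is inserted word-finally. /kmiozifiozoixual/ → kmiozifiozoixuala.

kmiozifiozoixuala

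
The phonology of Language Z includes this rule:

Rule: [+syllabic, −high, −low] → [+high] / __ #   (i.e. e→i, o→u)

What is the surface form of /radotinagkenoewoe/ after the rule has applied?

/e/ is a mid vowel in word-final position, so it raises to [i].
The other instances of /o/, /e/ do not occur in the required environment and remain unchanged.
Surface form: [radotinagkenoewoi].

radotinagkenoewoi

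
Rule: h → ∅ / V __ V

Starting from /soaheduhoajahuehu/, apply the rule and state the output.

soaeduoajaueu

/h/ occurs between vowels /a/ and /e/, so it deletes.
/h/ occurs between vowels /u/ and /o/, so it deletes.
/h/ occurs between vowels /a/ and /u/, so it deletes.
/h/ occurs between vowels /e/ and /u/, so it deletes.
Surface form: [soaeduoajaueu].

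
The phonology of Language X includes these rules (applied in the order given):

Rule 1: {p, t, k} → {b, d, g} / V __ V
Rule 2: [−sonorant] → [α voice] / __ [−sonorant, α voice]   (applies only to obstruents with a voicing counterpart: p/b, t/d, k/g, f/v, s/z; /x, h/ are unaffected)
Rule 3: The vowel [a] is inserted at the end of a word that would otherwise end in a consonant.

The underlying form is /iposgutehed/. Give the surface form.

Rule 1 (intervocalic voicing): /p/ is a voiceless stop between vowels /i/ and /o/, so it voices to [b]. /t/ is a voiceless stop between vowels /u/ and /e/, so it voices to [d]. /iposgutehed/ → ibosgudehed.
Rule 2 (regressive voicing assimilation): /s/ precedes the voiced obstruent /g/, so it voices to [z] by assimilation. /ibosgudehed/ → ibozgudehed.
Rule 3 (final a-epenthesis): the form ends in the consonant /d/, so [a] is inserted word-finally. /ibozgudehed/ → ibozgudeheda.

ibozgudeheda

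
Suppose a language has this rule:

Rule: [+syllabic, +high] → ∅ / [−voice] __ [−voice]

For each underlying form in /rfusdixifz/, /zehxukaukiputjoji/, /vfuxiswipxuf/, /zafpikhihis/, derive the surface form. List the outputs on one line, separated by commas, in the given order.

rfsdixfz, zehxkaukptjoji, vfxswipxf, zafpkhhs

/rfusdixifz/: /u/ is a high vowel flanked by voiceless consonants /f/ and /s/, so it deletes. /i/ is a high vowel flanked by voiceless consonants /x/ and /f/, so it deletes. → [rfsdixfz].
/zehxukaukiputjoji/: /u/ is a high vowel flanked by voiceless consonants /x/ and /k/, so it deletes. /i/ is a high vowel flanked by voiceless consonants /k/ and /p/, so it deletes. /u/ is a high vowel flanked by voiceless consonants /p/ and /t/, so it deletes. → [zehxkaukptjoji].
/vfuxiswipxuf/: /u/ is a high vowel flanked by voiceless consonants /f/ and /x/, so it deletes. /i/ is a high vowel flanked by voiceless consonants /x/ and /s/, so it deletes. /u/ is a high vowel flanked by voiceless consonants /x/ and /f/, so it deletes. → [vfxswipxf].
/zafpikhihis/: /i/ is a high vowel flanked by voiceless consonants /p/ and /k/, so it deletes. /i/ is a high vowel flanked by voiceless consonants /h/ and /h/, so it deletes. /i/ is a high vowel flanked by voiceless consonants /h/ and /s/, so it deletes. → [zafpkhhs].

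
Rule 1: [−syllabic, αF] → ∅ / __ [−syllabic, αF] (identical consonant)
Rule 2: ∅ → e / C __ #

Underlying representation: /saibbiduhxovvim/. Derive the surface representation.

Rule 1 (degemination): /bb/ is a geminate; the first /b/ deletes. /vv/ is a geminate; the first /v/ deletes. /saibbiduhxovvim/ → saibiduhxovim.
Rule 2 (final e-epenthesis): the form ends in the consonant /m/, so [e] is inserted word-finally. /saibiduhxovim/ → saibiduhxovime.

saibiduhxovime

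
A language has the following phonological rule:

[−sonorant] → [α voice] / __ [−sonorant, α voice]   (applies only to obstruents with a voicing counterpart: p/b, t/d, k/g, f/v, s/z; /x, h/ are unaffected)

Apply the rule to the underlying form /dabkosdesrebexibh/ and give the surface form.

/b/ precedes the voiceless obstruent /k/, so it devoices to [p] by assimilation.
/s/ precedes the voiced obstruent /d/, so it voices to [z] by assimilation.
/b/ precedes the voiceless obstruent /h/, so it devoices to [p] by assimilation.
The other instances of /d/, /k/, /s/, /b/ do not occur in the required environment and remain unchanged.
Surface form: [dapkozdesrebexiph].

dapkozdesrebexiph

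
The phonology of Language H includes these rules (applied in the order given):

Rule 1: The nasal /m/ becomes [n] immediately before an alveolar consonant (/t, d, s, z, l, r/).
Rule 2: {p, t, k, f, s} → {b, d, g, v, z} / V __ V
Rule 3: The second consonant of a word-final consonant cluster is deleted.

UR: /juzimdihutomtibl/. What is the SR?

Rule 1 (nasal place assimilation): /m/ precedes the alveolar consonant /d/, so it assimilates in place to [n]. /m/ precedes the alveolar consonant /t/, so it assimilates in place to [n]. /juzimdihutomtibl/ → juzindihutontibl.
Rule 2 (intervocalic voicing): /t/ is a voiceless obstruent between vowels /u/ and /o/, so it voices to [d]. /juzindihutontibl/ → juzindihudontibl.
Rule 3 (final cluster simplification): /l/ is the second consonant of a word-final cluster /bl/, so it deletes. /juzindihudontibl/ → juzindihudontib.

juzindihudontib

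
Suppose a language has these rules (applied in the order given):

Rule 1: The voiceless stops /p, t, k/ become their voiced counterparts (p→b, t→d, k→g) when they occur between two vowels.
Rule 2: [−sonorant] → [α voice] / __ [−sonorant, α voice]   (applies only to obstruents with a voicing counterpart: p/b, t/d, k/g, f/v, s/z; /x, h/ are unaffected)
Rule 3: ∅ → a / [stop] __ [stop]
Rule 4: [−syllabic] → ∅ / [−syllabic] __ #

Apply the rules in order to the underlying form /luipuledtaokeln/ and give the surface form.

luibuletataogel

Rule 1 (intervocalic voicing): /p/ is a voiceless stop between vowels /i/ and /u/, so it voices to [b]. /k/ is a voiceless stop between vowels /o/ and /e/, so it voices to [g]. /luipuledtaokeln/ → luibuledtaogeln.
Rule 2 (regressive voicing assimilation): /d/ precedes the voiceless obstruent /t/, so it devoices to [t] by assimilation. /luibuledtaogeln/ → luibulettaogeln.
Rule 3 (stop-cluster a-epenthesis): /t/ and /t/ form a stop–stop cluster, so [a] is inserted between them. /luibulettaogeln/ → luibuletataogeln.
Rule 4 (final cluster simplification): /n/ is the second consonant of a word-final cluster /ln/, so it deletes. /luibuletataogeln/ → luibuletataogel.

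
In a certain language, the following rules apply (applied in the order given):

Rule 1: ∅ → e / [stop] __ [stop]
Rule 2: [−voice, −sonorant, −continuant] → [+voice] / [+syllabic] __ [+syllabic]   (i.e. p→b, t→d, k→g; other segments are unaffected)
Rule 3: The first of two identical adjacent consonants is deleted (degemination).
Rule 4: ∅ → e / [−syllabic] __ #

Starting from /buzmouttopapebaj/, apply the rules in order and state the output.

Rule 1 (stop-cluster e-epenthesis): /t/ and /t/ form a stop–stop cluster, so [e] is inserted between them. /buzmouttopapebaj/ → buzmoutetopapebaj.
Rule 2 (intervocalic voicing): /t/ is a voiceless stop between vowels /u/ and /e/, so it voices to [d]. /t/ is a voiceless stop between vowels /e/ and /o/, so it voices to [d]. /p/ is a voiceless stop between vowels /o/ and /a/, so it voices to [b]. /p/ is a voiceless stop between vowels /a/ and /e/, so it voices to [b]. /buzmoutetopapebaj/ → buzmoudedobabebaj.
Rule 3 (degemination): no segment meets the environment; /buzmoudedobabebaj/ is unchanged.
Rule 4 (final e-epenthesis): the form ends in the consonant /j/, so [e] is inserted word-finally. /buzmoudedobabebaj/ → buzmoudedobabebaje.

buzmoudedobabebaje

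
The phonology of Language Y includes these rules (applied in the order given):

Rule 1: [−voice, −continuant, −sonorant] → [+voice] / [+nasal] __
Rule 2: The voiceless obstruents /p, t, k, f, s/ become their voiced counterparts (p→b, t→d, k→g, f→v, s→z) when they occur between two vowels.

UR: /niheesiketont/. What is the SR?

Rule 1 (post-nasal voicing): /t/ is a voiceless stop immediately after the nasal /n/, so it voices to [d]. /niheesiketont/ → niheesiketond.
Rule 2 (intervocalic voicing): /s/ is a voiceless obstruent between vowels /e/ and /i/, so it voices to [z]. /k/ is a voiceless obstruent between vowels /i/ and /e/, so it voices to [g]. /t/ is a voiceless obstruent between vowels /e/ and /o/, so it voices to [d]. /niheesiketond/ → niheezigedond.

niheezigedond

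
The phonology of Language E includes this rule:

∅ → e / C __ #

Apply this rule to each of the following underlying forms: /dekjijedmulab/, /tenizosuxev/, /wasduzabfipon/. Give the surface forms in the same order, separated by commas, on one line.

dekjijedmulabe, tenizosuxeve, wasduzabfipone

/dekjijedmulab/: the form ends in the consonant /b/, so [e] is inserted word-finally. → [dekjijedmulabe].
/tenizosuxev/: the form ends in the consonant /v/, so [e] is inserted word-finally. → [tenizosuxeve].
/wasduzabfipon/: the form ends in the consonant /n/, so [e] is inserted word-finally. → [wasduzabfipone].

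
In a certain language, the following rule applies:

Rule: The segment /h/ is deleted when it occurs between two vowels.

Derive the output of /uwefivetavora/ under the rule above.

uwefivetavora

No segment of /uwefivetavora/ meets the structural description of the rule, so the form surfaces unchanged.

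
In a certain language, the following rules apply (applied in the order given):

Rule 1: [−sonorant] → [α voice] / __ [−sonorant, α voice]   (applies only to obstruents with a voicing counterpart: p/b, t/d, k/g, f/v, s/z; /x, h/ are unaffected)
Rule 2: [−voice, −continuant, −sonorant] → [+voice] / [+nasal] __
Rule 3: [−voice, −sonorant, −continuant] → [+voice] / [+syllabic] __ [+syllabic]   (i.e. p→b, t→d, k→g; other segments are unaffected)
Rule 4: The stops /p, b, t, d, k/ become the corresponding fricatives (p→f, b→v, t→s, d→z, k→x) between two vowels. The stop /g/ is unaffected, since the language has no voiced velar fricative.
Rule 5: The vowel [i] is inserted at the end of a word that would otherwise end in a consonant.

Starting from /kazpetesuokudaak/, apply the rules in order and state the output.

kaspezesuoguzaaki

Rule 1 (regressive voicing assimilation): /z/ precedes the voiceless obstruent /p/, so it devoices to [s] by assimilation. /kazpetesuokudaak/ → kaspetesuokudaak.
Rule 2 (post-nasal voicing): no segment meets the environment; /kaspetesuokudaak/ is unchanged.
Rule 3 (intervocalic voicing): /t/ is a voiceless stop between vowels /e/ and /e/, so it voices to [d]. /k/ is a voiceless stop between vowels /o/ and /u/, so it voices to [g]. /kaspetesuokudaak/ → kaspedesuogudaak.
Rule 4 (intervocalic spirantization): /d/ is a stop between vowels /e/ and /e/, so it spirantizes to the fricative [z]. /d/ is a stop between vowels /u/ and /a/, so it spirantizes to the fricative [z]. /kaspedesuogudaak/ → kaspezesuoguzaak.
Rule 5 (final i-epenthesis): the form ends in the consonant /k/, so [i] is inserted word-finally. /kaspezesuoguzaak/ → kaspezesuoguzaaki.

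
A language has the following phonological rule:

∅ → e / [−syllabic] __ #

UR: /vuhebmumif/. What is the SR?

the form ends in the consonant /f/, so [e] is inserted word-finally.
Surface form: [vuhebmumife].

vuhebmumife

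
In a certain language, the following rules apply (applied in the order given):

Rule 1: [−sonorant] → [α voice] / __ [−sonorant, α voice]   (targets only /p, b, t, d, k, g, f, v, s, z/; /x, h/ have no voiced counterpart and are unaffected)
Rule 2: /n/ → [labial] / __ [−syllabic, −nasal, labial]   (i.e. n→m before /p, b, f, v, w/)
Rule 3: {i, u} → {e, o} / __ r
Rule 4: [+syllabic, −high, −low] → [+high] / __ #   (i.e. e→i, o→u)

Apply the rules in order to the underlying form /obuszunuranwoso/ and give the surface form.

Rule 1 (regressive voicing assimilation): /s/ precedes the voiced obstruent /z/, so it voices to [z] by assimilation. /obuszunuranwoso/ → obuzzunuranwoso.
Rule 2 (nasal place assimilation): /n/ precedes the labial consonant /w/, so it assimilates in place to [m]. /obuzzunuranwoso/ → obuzzunuramwoso.
Rule 3 (pre-rhotic lowering): /u/ is a high vowel immediately before /r/, so it lowers to [o]. /obuzzunuramwoso/ → obuzzunoramwoso.
Rule 4 (final vowel raising): /o/ is a mid vowel in word-final position, so it raises to [u]. /obuzzunoramwoso/ → obuzzunoramwosu.

obuzzunoramwosu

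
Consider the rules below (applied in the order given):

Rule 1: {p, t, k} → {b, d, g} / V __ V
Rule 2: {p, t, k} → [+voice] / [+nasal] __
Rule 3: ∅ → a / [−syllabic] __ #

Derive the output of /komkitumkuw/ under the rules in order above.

komgidumguwa

Rule 1 (intervocalic voicing): /t/ is a voiceless stop between vowels /i/ and /u/, so it voices to [d]. /komkitumkuw/ → komkidumkuw.
Rule 2 (post-nasal voicing): /k/ is a voiceless stop immediately after the nasal /m/, so it voices to [g]. /k/ is a voiceless stop immediately after the nasal /m/, so it voices to [g]. /komkidumkuw/ → komgidumguw.
Rule 3 (final a-epenthesis): the form ends in the consonant /w/, so [a] is inserted word-finally. /komgidumguw/ → komgidumguwa.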